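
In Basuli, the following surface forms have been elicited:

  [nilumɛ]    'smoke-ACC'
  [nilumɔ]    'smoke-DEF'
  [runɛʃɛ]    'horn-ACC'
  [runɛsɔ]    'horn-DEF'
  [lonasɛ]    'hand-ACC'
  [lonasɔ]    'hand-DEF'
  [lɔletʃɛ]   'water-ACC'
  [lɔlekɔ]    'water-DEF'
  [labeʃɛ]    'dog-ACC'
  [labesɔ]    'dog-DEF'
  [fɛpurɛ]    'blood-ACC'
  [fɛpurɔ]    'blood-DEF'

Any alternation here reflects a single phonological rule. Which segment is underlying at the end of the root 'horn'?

/ʃ/

The stem for 'horn' ends in [ʃ] in [runɛʃɛ] but [s] in [runɛsɔ].
Compare 'hand', with invariant [s] in [lonasɛ] and [lonasɔ]: an analysis with underlying /s/ and a rule producing [ʃ] before the ACC suffix would wrongly predict alternation here too.
Therefore /ʃ/ is basic and [s] is derived by depalatalization (palato-alveolar /tʃ/ and /ʃ/ become [k] and [s] when no front vowel follows).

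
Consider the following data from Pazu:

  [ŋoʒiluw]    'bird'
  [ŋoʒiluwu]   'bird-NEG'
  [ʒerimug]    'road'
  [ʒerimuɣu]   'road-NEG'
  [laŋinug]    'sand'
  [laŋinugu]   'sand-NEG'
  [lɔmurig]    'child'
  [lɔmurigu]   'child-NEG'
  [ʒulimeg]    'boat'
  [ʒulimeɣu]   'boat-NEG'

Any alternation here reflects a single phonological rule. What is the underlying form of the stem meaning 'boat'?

The root 'boat' surfaces as [ʒulimeg] and [ʒulimeɣu], with a stem-final [g] ~ [ɣ] alternation.
Compare 'sand', with invariant [g] in [laŋinug] and [laŋinugu]: an analysis with underlying /g/ and a rule producing [ɣ] before the NEG suffix would wrongly predict alternation here too.
The underlying segment must be /ɣ/; voiced fricatives become stops word-finally, yielding [g] there.

/ʒulimeɣ/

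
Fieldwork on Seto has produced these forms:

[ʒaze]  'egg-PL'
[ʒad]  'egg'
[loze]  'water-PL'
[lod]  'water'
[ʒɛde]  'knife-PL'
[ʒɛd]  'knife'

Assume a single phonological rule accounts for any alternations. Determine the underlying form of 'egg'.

/ʒaz/

'egg' shows [z] ~ [d] at the end of the stem ([ʒaze] vs [ʒad]).
If /d/ were underlying and a rule turned it into [z] before the PL suffix, 'knife' would also alternate; but it has [d] in both [ʒɛde] and [ʒɛd].
The alternation reflects word-final hardening: voiced fricatives become stops word-finally. /z/ is underlying.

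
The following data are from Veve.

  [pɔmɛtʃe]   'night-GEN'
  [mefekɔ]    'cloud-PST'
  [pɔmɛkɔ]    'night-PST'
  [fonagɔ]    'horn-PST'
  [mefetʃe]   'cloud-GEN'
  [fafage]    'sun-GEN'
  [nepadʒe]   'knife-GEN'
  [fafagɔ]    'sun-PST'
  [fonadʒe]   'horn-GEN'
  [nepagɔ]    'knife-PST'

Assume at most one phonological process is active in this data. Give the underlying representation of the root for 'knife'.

/nepadʒ/

The stem for 'knife' ends in [g] in [nepagɔ] but [dʒ] in [nepadʒe].
If /g/ were underlying and a rule turned it into [dʒ] before the GEN suffix, 'sun' would also alternate; but it has [g] in both [fafagɔ] and [fafage].
So /dʒ/ is underlying, and a rule of depalatalization — palato-alveolar /tʃ/ and /dʒ/ become [k] and [g] when no front vowel follows — gives [g].
The underlying form of 'knife' is therefore /nepadʒ/.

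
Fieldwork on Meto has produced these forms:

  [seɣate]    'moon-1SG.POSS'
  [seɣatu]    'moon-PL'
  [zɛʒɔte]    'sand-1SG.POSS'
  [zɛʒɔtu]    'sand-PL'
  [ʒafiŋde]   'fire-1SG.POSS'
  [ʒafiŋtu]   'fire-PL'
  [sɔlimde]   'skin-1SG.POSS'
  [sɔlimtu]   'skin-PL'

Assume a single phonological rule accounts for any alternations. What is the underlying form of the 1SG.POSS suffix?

The 1SG.POSS suffix surfaces as [-de] and [-te], depending on the final segment of the stem.
The PL suffix, which begins with [t], is invariant after every stem; so [t] is not altered by any rule here.
The 1SG.POSS suffix is therefore /-de/ underlyingly, with post-vocalic devoicing: voiced stops become voiceless after a vowel.

/-de/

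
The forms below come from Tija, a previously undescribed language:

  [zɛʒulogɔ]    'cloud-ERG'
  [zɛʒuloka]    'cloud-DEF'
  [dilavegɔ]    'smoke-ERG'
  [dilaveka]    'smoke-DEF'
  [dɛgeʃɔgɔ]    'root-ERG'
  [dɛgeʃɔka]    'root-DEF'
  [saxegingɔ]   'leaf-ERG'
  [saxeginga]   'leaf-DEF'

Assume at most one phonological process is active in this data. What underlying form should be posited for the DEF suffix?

/-ka/

The DEF morpheme has two allomorphs, [-ga] and [-ka].
The ERG suffix, which begins with [g], is invariant after every stem; so [g] is not altered by any rule here.
The DEF suffix is therefore /-ka/ underlyingly, with post-nasal voicing: voiceless stops become voiced after a nasal.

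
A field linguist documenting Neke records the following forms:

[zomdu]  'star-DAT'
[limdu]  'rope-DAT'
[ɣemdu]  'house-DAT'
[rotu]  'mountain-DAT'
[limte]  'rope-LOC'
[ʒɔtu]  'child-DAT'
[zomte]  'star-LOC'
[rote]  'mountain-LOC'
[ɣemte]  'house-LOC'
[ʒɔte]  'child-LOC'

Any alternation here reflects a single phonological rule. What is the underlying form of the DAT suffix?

/-du/

The DAT suffix surfaces as [-du] and [-tu], depending on the final segment of the stem.
The LOC suffix, which begins with [t], is invariant after every stem; so [t] is not altered by any rule here.
So the underlying form is /-du/, and voiced stops become voiceless after a vowel.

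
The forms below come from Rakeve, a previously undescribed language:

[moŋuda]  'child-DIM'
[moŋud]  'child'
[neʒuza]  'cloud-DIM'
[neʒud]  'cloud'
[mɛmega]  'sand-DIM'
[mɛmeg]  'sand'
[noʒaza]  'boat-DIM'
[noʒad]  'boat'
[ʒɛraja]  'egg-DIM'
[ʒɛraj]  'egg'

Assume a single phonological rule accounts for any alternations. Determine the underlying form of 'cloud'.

'cloud' shows [z] ~ [d] at the end of the stem ([neʒuza] vs [neʒud]).
Compare 'child', with invariant [d] in [moŋuda] and [moŋud]: an analysis with underlying /d/ and a rule producing [z] before the DIM suffix would wrongly predict alternation here too.
The alternation reflects word-final hardening: voiced fricatives become stops word-finally. /z/ is underlying.
So 'cloud' = /neʒuz/.

/neʒuz/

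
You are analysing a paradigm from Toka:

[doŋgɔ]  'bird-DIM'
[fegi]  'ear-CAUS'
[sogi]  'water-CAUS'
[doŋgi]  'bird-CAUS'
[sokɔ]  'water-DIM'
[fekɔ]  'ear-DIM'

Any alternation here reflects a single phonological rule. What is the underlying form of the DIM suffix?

/-kɔ/

The DIM morpheme has two allomorphs, [-gɔ] and [-kɔ].
The CAUS suffix, which begins with [g], is invariant after every stem; so [g] is not altered by any rule here.
The DIM suffix is therefore /-kɔ/ underlyingly, with post-nasal voicing: voiceless stops become voiced after a nasal.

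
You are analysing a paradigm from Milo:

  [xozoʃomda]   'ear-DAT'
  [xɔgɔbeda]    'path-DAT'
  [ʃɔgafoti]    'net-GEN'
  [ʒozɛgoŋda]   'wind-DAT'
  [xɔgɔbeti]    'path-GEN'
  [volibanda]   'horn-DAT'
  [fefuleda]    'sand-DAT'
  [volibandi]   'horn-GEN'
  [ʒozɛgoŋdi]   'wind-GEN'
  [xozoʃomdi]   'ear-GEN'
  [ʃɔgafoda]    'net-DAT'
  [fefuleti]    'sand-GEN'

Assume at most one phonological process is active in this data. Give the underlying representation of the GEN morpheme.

/-ti/

The GEN suffix surfaces as [-di] and [-ti], depending on the final segment of the stem.
The DAT suffix, which begins with [d], is invariant after every stem; so [d] is not altered by any rule here.
So the underlying form is /-ti/, and voiceless stops become voiced after a nasal.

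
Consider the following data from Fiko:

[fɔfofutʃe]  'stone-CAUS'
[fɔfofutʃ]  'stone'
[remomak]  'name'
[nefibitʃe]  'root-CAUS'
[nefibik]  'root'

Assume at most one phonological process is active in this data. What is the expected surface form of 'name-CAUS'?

[remomatʃe]

'root' shows [tʃ] ~ [k] at the end of the stem ([nefibitʃe] vs [nefibik]).
If /tʃ/ were underlying and a rule turned it into [k] in isolation, 'stone' would also alternate; but it has [tʃ] in both [fɔfofutʃe] and [fɔfofutʃ].
Therefore /k/ is basic and [tʃ] is derived by palatalization before a front vowel (/k/ becomes palato-alveolar [tʃ] before a front vowel).
The one attested form of 'name', [remomak], shows underlying /remomak/. Applying the same rule before a front vowel gives [remomatʃe].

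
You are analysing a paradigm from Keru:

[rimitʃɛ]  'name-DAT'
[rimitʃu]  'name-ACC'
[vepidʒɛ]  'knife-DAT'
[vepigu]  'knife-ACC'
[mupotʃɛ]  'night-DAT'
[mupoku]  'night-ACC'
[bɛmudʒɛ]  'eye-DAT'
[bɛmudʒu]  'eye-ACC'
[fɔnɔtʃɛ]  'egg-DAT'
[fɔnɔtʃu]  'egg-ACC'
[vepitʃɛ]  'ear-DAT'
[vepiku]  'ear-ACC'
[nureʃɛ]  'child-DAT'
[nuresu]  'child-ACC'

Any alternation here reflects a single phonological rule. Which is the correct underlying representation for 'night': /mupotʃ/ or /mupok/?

The stem for 'night' ends in [tʃ] in [mupotʃɛ] but [k] in [mupoku].
If /tʃ/ were underlying and a rule turned it into [k] before the ACC suffix, 'egg' would also alternate; but it has [tʃ] in both [fɔnɔtʃɛ] and [fɔnɔtʃu].
Therefore /k/ is basic and [tʃ] is derived by palatalization before a front vowel (/k/, /g/ and /s/ become palato-alveolar [tʃ], [dʒ] and [ʃ] before a front vowel).

/mupok/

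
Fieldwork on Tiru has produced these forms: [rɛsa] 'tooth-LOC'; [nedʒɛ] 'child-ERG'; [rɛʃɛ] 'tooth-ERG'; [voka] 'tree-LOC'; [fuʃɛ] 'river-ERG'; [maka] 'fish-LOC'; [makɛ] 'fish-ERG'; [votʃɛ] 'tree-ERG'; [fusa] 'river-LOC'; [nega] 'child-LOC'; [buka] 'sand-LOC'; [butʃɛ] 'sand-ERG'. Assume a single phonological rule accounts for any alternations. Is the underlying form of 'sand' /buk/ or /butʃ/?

/butʃ/

The root 'sand' surfaces as [butʃɛ] and [buka], with a stem-final [tʃ] ~ [k] alternation.
The stem 'fish' ([makɛ], [maka]) shows [k] unchanged in both environments, so [k] cannot be basic with [tʃ] derived before the ERG suffix.
The alternation reflects depalatalization: palato-alveolar /tʃ/, /dʒ/ and /ʃ/ become [k], [g] and [s] when no front vowel follows. /tʃ/ is underlying.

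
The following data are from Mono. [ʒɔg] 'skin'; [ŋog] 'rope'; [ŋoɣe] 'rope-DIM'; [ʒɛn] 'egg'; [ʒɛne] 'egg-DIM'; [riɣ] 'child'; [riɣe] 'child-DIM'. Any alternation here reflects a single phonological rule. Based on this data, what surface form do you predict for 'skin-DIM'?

'rope' shows [g] ~ [ɣ] at the end of the stem ([ŋog] vs [ŋoɣe]).
The stem 'child' ([riɣ], [riɣe]) shows [ɣ] unchanged in both environments, so [ɣ] cannot be basic with [g] derived in isolation.
Therefore /g/ is basic and [ɣ] is derived by intervocalic spirantization (voiced stops become fricatives between vowels).
The one attested form of 'skin', [ʒɔg], shows underlying /ʒɔg/. Applying the same rule between vowels gives [ʒɔɣe].

[ʒɔɣe]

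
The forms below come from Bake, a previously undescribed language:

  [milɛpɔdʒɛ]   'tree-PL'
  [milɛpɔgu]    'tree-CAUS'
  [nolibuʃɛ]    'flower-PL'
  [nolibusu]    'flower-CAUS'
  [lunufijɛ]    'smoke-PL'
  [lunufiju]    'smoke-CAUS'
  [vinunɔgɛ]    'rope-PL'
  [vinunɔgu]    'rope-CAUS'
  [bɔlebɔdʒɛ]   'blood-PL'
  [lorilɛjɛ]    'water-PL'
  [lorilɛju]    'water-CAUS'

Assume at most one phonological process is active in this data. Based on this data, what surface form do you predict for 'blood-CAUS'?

[bɔlebɔgu]

In [milɛpɔdʒɛ] and [milɛpɔgu] the final segment of 'tree' alternates: [dʒ] ~ [g].
If /g/ were underlying and a rule turned it into [dʒ] before the PL suffix, 'rope' would also alternate; but it has [g] in both [vinunɔgɛ] and [vinunɔgu].
The underlying segment must be /dʒ/; palato-alveolar /dʒ/ and /ʃ/ become [g] and [s] when no front vowel follows, yielding [g] there.
From [bɔlebɔdʒɛ] the stem 'blood' is /bɔlebɔdʒ/; when no front vowel follows this yields [bɔlebɔgu].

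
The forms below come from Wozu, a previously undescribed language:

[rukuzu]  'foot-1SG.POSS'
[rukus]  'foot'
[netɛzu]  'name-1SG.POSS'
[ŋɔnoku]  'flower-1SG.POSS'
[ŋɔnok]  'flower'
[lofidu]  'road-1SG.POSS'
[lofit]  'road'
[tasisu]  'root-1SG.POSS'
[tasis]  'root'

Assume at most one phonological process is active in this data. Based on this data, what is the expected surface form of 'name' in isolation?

[netɛs]

The stem for 'foot' ends in [z] in [rukuzu] but [s] in [rukus].
But 'root' keeps [s] in both environments ([tasisu], [tasis]), so there is no rule changing /s/ to [z] before the 1SG.POSS suffix.
Therefore /z/ is basic and [s] is derived by word-final obstruent devoicing (voiced obstruents become voiceless word-finally).
The one attested form of 'name', [netɛzu], shows underlying /netɛz/. Applying the same rule word-finally gives [netɛs].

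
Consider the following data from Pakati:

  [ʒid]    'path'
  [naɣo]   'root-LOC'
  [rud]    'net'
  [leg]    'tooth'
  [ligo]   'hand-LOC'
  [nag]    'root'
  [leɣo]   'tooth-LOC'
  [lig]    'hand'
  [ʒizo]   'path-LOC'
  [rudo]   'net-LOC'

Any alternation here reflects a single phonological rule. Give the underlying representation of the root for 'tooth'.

The stem for 'tooth' ends in [g] in [leg] but [ɣ] in [leɣo].
The stem 'hand' ([lig], [ligo]) shows [g] unchanged in both environments, so [g] cannot be basic with [ɣ] derived before the LOC suffix.
The alternation reflects word-final hardening: voiced fricatives become stops word-finally. /ɣ/ is underlying.

/leɣ/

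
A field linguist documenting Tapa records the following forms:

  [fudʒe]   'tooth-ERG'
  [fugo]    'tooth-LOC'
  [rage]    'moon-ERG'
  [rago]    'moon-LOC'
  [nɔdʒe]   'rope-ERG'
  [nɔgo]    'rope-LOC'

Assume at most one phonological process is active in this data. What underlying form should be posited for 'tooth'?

In [fudʒe] and [fugo] the final segment of 'tooth' alternates: [dʒ] ~ [g].
Compare 'moon', with invariant [g] in [rage] and [rago]: an analysis with underlying /g/ and a rule producing [dʒ] before the ERG suffix would wrongly predict alternation here too.
The underlying segment must be /dʒ/; palato-alveolar /dʒ/ becomes [g] when no front vowel follows, yielding [g] there.
Hence 'tooth' is /fudʒ/ underlyingly.

/fudʒ/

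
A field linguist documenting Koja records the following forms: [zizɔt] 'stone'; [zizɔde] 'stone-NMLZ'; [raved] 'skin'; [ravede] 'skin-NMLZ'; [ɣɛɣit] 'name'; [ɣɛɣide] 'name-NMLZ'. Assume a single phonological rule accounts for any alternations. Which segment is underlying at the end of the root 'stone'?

/t/

The stem for 'stone' ends in [t] in [zizɔt] but [d] in [zizɔde].
But 'skin' keeps [d] in both environments ([raved], [ravede]), so there is no rule changing /d/ to [t] in isolation.
Therefore /t/ is basic and [d] is derived by intervocalic voicing (voiceless stops become voiced between vowels).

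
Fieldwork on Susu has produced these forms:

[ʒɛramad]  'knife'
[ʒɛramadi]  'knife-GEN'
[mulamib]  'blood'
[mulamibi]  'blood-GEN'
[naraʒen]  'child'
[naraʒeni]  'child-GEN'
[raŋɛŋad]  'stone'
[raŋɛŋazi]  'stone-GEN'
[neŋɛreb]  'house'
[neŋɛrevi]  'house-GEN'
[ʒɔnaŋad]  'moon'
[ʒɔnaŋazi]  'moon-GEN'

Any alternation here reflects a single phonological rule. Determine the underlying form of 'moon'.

The stem for 'moon' ends in [d] in [ʒɔnaŋad] but [z] in [ʒɔnaŋazi].
But 'knife' keeps [d] in both environments ([ʒɛramad], [ʒɛramadi]), so there is no rule changing /d/ to [z] before the GEN suffix.
Therefore /z/ is basic and [d] is derived by word-final hardening (voiced fricatives become stops word-finally).
Hence 'moon' is /ʒɔnaŋaz/ underlyingly.

/ʒɔnaŋaz/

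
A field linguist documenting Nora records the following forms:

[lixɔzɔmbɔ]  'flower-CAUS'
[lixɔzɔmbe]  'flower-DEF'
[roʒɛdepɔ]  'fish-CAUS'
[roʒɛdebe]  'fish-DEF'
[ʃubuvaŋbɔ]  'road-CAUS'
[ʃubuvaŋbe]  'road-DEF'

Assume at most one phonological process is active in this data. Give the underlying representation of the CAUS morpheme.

The CAUS suffix surfaces as [-bɔ] and [-pɔ], depending on the final segment of the stem.
The DEF suffix, which begins with [b], is invariant after every stem; so [b] is not altered by any rule here.
The CAUS suffix is therefore /-pɔ/ underlyingly, with post-nasal voicing: voiceless stops become voiced after a nasal.

/-pɔ/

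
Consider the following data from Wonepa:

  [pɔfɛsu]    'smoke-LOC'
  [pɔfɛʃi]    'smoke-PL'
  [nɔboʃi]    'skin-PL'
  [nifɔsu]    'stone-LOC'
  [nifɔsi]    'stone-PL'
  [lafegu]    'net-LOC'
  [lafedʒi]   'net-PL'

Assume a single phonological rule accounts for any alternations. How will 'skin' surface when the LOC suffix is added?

[nɔbosu]

'smoke' shows [s] ~ [ʃ] at the end of the stem ([pɔfɛsu] vs [pɔfɛʃi]).
The stem 'stone' ([nifɔsu], [nifɔsi]) shows [s] unchanged in both environments, so [s] cannot be basic with [ʃ] derived before the PL suffix.
The underlying segment must be /ʃ/; palato-alveolar /dʒ/ and /ʃ/ become [g] and [s] when no front vowel follows, yielding [s] there.
The one attested form of 'skin', [nɔboʃi], shows underlying /nɔboʃ/. Applying the same rule when no front vowel follows gives [nɔbosu].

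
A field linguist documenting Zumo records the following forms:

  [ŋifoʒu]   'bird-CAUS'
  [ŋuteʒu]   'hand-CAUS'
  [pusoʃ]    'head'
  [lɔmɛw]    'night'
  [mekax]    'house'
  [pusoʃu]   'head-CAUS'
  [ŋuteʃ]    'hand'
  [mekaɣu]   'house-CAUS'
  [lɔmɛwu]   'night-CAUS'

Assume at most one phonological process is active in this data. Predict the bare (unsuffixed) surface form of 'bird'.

[ŋifoʃ]

'hand' shows [ʒ] ~ [ʃ] at the end of the stem ([ŋuteʒu] vs [ŋuteʃ]).
The stem 'head' ([pusoʃu], [pusoʃ]) shows [ʃ] unchanged in both environments, so [ʃ] cannot be basic with [ʒ] derived before the CAUS suffix.
The underlying segment must be /ʒ/; voiced obstruents become voiceless word-finally, yielding [ʃ] there.
The one attested form of 'bird', [ŋifoʒu], shows underlying /ŋifoʒ/. Applying the same rule word-finally gives [ŋifoʃ].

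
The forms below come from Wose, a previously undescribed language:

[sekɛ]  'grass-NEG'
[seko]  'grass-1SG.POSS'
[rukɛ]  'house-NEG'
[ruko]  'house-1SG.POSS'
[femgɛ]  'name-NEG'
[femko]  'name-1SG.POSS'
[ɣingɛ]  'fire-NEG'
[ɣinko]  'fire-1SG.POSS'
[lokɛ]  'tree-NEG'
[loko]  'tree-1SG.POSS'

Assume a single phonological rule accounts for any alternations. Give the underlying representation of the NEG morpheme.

/-gɛ/

The NEG suffix surfaces as [-gɛ] and [-kɛ], depending on the final segment of the stem.
The 1SG.POSS suffix, which begins with [k], is invariant after every stem; so [k] is not altered by any rule here.
So the underlying form is /-gɛ/, and voiced stops become voiceless after a vowel.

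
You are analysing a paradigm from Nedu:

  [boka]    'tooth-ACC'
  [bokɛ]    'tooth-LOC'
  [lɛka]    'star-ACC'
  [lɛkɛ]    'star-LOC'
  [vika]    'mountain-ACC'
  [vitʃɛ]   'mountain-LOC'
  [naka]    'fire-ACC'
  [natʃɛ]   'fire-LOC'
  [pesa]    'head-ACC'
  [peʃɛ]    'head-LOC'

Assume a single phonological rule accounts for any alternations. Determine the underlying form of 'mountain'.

'mountain' shows [k] ~ [tʃ] at the end of the stem ([vika] vs [vitʃɛ]).
But 'tooth' keeps [k] in both environments ([boka], [bokɛ]), so there is no rule changing /k/ to [tʃ] before the LOC suffix.
The underlying segment must be /tʃ/; palato-alveolar /tʃ/ and /ʃ/ become [k] and [s] when no front vowel follows, yielding [k] there.
So 'mountain' = /vitʃ/.

/vitʃ/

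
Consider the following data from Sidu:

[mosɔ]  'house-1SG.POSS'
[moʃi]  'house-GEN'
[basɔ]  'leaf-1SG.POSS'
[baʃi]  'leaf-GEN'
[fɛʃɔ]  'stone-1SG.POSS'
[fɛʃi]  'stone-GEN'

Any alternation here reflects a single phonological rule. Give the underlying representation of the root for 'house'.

/mos/

The root 'house' surfaces as [mosɔ] and [moʃi], with a stem-final [s] ~ [ʃ] alternation.
But 'stone' keeps [ʃ] in both environments ([fɛʃɔ], [fɛʃi]), so there is no rule changing /ʃ/ to [s] before the 1SG.POSS suffix.
The underlying segment must be /s/; /s/ becomes palato-alveolar [ʃ] before a front vowel, yielding [ʃ] there.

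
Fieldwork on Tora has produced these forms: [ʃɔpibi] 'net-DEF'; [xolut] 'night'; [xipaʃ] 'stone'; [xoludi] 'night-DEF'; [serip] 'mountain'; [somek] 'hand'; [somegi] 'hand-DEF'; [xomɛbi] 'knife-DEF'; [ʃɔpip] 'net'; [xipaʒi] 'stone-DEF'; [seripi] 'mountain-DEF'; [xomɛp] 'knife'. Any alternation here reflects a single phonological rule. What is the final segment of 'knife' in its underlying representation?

/b/

The root 'knife' surfaces as [xomɛbi] and [xomɛp], with a stem-final [b] ~ [p] alternation.
If /p/ were underlying and a rule turned it into [b] before the DEF suffix, 'mountain' would also alternate; but it has [p] in both [seripi] and [serip].
The alternation reflects word-final obstruent devoicing: voiced obstruents become voiceless word-finally. /b/ is underlying.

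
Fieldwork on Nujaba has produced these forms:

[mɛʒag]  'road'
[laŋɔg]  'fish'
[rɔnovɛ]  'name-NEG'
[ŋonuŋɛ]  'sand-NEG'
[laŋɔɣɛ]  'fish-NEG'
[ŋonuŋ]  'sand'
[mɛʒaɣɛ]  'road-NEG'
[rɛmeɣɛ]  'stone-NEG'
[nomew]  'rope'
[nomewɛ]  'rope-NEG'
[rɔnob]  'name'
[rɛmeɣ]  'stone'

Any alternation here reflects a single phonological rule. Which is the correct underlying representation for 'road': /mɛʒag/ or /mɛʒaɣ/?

/mɛʒag/

'road' shows [ɣ] ~ [g] at the end of the stem ([mɛʒaɣɛ] vs [mɛʒag]).
Compare 'stone', with invariant [ɣ] in [rɛmeɣɛ] and [rɛmeɣ]: an analysis with underlying /ɣ/ and a rule producing [g] in isolation would wrongly predict alternation here too.
Therefore /g/ is basic and [ɣ] is derived by intervocalic spirantization (voiced stops become fricatives between vowels).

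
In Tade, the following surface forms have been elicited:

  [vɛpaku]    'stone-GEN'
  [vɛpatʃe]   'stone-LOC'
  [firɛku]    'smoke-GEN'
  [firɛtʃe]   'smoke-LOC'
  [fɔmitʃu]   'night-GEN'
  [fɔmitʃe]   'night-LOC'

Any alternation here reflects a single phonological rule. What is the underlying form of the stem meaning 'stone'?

The root 'stone' surfaces as [vɛpaku] and [vɛpatʃe], with a stem-final [k] ~ [tʃ] alternation.
If /tʃ/ were underlying and a rule turned it into [k] before the GEN suffix, 'night' would also alternate; but it has [tʃ] in both [fɔmitʃu] and [fɔmitʃe].
The underlying segment must be /k/; /k/ becomes palato-alveolar [tʃ] before a front vowel, yielding [tʃ] there.
So 'stone' = /vɛpak/.

/vɛpak/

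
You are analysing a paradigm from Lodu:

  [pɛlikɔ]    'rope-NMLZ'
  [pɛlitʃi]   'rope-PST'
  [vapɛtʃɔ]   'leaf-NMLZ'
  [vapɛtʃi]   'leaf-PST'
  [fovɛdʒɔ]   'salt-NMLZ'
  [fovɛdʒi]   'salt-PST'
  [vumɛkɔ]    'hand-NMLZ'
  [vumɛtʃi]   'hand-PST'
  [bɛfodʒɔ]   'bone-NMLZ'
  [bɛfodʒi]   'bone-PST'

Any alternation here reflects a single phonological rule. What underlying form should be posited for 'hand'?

/vumɛk/

The root 'hand' surfaces as [vumɛkɔ] and [vumɛtʃi], with a stem-final [k] ~ [tʃ] alternation.
If /tʃ/ were underlying and a rule turned it into [k] before the NMLZ suffix, 'leaf' would also alternate; but it has [tʃ] in both [vapɛtʃɔ] and [vapɛtʃi].
The alternation reflects palatalization before a front vowel: /k/ becomes palato-alveolar [tʃ] before a front vowel. /k/ is underlying.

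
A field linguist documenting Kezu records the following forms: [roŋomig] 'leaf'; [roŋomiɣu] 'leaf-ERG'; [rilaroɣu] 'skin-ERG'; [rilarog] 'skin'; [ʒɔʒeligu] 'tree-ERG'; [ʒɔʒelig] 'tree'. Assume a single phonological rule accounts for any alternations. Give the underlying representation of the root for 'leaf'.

/roŋomiɣ/

The stem for 'leaf' ends in [ɣ] in [roŋomiɣu] but [g] in [roŋomig].
Compare 'tree', with invariant [g] in [ʒɔʒeligu] and [ʒɔʒelig]: an analysis with underlying /g/ and a rule producing [ɣ] before the ERG suffix would wrongly predict alternation here too.
Therefore /ɣ/ is basic and [g] is derived by word-final hardening (voiced fricatives become stops word-finally).
Hence 'leaf' is /roŋomiɣ/ underlyingly.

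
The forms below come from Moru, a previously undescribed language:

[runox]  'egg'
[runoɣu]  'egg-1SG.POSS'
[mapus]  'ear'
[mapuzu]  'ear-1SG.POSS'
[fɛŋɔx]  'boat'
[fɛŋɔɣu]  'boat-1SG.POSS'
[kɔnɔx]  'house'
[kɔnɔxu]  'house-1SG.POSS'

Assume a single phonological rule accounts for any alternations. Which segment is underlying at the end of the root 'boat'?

/ɣ/

The root 'boat' surfaces as [fɛŋɔx] and [fɛŋɔɣu], with a stem-final [x] ~ [ɣ] alternation.
But 'house' keeps [x] in both environments ([kɔnɔx], [kɔnɔxu]), so there is no rule changing /x/ to [ɣ] before the 1SG.POSS suffix.
Therefore /ɣ/ is basic and [x] is derived by word-final obstruent devoicing (voiced obstruents become voiceless word-finally).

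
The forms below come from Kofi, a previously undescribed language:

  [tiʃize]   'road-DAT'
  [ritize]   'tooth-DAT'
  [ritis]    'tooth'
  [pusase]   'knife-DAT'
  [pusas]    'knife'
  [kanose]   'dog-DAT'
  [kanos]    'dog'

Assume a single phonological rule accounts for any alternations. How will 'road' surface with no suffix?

In [ritize] and [ritis] the final segment of 'tooth' alternates: [z] ~ [s].
But 'dog' keeps [s] in both environments ([kanose], [kanos]), so there is no rule changing /s/ to [z] before the DAT suffix.
The alternation reflects word-final obstruent devoicing: voiced obstruents become voiceless word-finally. /z/ is underlying.
The one attested form of 'road', [tiʃize], shows underlying /tiʃiz/. Applying the same rule word-finally gives [tiʃis].

[tiʃis]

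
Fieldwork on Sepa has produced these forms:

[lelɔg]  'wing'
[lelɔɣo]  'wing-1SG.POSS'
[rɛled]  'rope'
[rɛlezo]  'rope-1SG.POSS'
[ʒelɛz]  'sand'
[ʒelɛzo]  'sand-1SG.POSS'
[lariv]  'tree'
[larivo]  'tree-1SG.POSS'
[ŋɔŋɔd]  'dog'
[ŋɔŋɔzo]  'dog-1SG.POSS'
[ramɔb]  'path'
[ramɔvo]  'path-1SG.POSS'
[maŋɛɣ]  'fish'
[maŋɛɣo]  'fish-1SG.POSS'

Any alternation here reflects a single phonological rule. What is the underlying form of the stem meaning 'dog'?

The stem for 'dog' ends in [d] in [ŋɔŋɔd] but [z] in [ŋɔŋɔzo].
Compare 'sand', with invariant [z] in [ʒelɛz] and [ʒelɛzo]: an analysis with underlying /z/ and a rule producing [d] in isolation would wrongly predict alternation here too.
The alternation reflects intervocalic spirantization: voiced stops become fricatives between vowels. /d/ is underlying.
So 'dog' = /ŋɔŋɔd/.

/ŋɔŋɔd/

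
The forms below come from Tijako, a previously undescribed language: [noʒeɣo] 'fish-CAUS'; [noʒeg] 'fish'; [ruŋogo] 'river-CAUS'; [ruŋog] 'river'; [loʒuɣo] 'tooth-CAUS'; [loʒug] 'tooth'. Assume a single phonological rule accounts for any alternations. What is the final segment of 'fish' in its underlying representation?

'fish' shows [ɣ] ~ [g] at the end of the stem ([noʒeɣo] vs [noʒeg]).
But 'river' keeps [g] in both environments ([ruŋogo], [ruŋog]), so there is no rule changing /g/ to [ɣ] before the CAUS suffix.
So /ɣ/ is underlying, and a rule of word-final hardening — voiced fricatives become stops word-finally — gives [g].

/ɣ/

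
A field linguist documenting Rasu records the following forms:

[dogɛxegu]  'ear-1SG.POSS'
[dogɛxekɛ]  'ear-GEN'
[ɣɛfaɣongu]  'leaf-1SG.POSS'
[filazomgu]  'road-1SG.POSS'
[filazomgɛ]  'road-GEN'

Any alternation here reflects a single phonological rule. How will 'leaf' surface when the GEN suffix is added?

[ɣɛfaɣongɛ]

The GEN suffix surfaces as [-gɛ] and [-kɛ], depending on the final segment of the stem.
By contrast the 1SG.POSS suffix keeps its initial [g] throughout — that segment must be underlying.
So the underlying form is /-kɛ/, and voiceless stops become voiced after a nasal.
After 'leaf', which ends in a nasal, the suffix surfaces as [-gɛ], giving [ɣɛfaɣongɛ].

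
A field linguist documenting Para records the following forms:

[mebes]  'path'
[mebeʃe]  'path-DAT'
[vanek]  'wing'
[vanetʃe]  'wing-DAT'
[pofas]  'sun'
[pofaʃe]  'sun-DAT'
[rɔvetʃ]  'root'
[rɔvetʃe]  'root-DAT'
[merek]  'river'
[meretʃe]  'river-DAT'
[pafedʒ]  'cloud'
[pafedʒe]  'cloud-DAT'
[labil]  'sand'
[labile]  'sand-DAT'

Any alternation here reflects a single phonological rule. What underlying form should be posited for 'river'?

The root 'river' surfaces as [merek] and [meretʃe], with a stem-final [k] ~ [tʃ] alternation.
If /tʃ/ were underlying and a rule turned it into [k] in isolation, 'root' would also alternate; but it has [tʃ] in both [rɔvetʃ] and [rɔvetʃe].
The alternation reflects palatalization before a front vowel: /k/ and /s/ become palato-alveolar [tʃ] and [ʃ] before a front vowel. /k/ is underlying.

/merek/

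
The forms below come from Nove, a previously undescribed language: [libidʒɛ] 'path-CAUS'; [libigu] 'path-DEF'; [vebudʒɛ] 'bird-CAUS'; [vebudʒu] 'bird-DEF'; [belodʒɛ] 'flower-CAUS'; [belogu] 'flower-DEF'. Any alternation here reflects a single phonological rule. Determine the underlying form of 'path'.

In [libidʒɛ] and [libigu] the final segment of 'path' alternates: [dʒ] ~ [g].
Compare 'bird', with invariant [dʒ] in [vebudʒɛ] and [vebudʒu]: an analysis with underlying /dʒ/ and a rule producing [g] before the DEF suffix would wrongly predict alternation here too.
The alternation reflects palatalization before a front vowel: /g/ becomes palato-alveolar [dʒ] before a front vowel. /g/ is underlying.

/libig/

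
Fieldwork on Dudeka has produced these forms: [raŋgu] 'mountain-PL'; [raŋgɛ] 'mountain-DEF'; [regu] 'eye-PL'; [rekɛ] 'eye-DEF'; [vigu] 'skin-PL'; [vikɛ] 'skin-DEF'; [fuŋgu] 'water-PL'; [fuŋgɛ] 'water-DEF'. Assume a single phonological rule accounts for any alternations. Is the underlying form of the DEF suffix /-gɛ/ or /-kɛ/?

/-kɛ/

The DEF morpheme has two allomorphs, [-gɛ] and [-kɛ].
By contrast the PL suffix keeps its initial [g] throughout — that segment must be underlying.
So the underlying form is /-kɛ/, and voiceless stops become voiced after a nasal.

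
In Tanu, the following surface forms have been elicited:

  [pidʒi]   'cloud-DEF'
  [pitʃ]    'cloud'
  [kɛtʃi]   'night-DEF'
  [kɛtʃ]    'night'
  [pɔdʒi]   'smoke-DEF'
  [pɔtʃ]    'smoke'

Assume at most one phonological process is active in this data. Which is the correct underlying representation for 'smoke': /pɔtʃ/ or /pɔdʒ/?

The root 'smoke' surfaces as [pɔdʒi] and [pɔtʃ], with a stem-final [dʒ] ~ [tʃ] alternation.
But 'night' keeps [tʃ] in both environments ([kɛtʃi], [kɛtʃ]), so there is no rule changing /tʃ/ to [dʒ] before the DEF suffix.
The underlying segment must be /dʒ/; voiced obstruents become voiceless word-finally, yielding [tʃ] there.

/pɔdʒ/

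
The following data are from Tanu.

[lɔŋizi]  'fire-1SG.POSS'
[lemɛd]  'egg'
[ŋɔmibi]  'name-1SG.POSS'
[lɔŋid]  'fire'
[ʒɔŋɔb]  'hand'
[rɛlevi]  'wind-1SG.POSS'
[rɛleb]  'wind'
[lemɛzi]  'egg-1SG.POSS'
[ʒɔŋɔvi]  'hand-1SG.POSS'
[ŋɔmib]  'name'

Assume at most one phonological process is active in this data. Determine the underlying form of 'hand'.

In [ʒɔŋɔb] and [ʒɔŋɔvi] the final segment of 'hand' alternates: [b] ~ [v].
If /b/ were underlying and a rule turned it into [v] before the 1SG.POSS suffix, 'name' would also alternate; but it has [b] in both [ŋɔmib] and [ŋɔmibi].
So /v/ is underlying, and a rule of word-final hardening — voiced fricatives become stops word-finally — gives [b].
So 'hand' = /ʒɔŋɔv/.

/ʒɔŋɔv/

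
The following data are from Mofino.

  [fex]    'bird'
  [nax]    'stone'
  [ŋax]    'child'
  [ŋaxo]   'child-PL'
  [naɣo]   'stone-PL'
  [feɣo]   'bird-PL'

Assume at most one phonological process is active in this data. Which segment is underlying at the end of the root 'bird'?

/ɣ/

The stem for 'bird' ends in [ɣ] in [feɣo] but [x] in [fex].
But 'child' keeps [x] in both environments ([ŋaxo], [ŋax]), so there is no rule changing /x/ to [ɣ] before the PL suffix.
So /ɣ/ is underlying, and a rule of word-final obstruent devoicing — voiced obstruents become voiceless word-finally — gives [x].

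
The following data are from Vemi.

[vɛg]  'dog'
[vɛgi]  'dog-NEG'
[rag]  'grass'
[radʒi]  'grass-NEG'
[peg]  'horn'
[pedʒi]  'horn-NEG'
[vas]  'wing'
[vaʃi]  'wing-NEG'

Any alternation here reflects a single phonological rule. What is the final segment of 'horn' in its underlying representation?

The root 'horn' surfaces as [peg] and [pedʒi], with a stem-final [g] ~ [dʒ] alternation.
But 'dog' keeps [g] in both environments ([vɛg], [vɛgi]), so there is no rule changing /g/ to [dʒ] before the NEG suffix.
The alternation reflects depalatalization: palato-alveolar /dʒ/ and /ʃ/ become [g] and [s] when no front vowel follows. /dʒ/ is underlying.

/dʒ/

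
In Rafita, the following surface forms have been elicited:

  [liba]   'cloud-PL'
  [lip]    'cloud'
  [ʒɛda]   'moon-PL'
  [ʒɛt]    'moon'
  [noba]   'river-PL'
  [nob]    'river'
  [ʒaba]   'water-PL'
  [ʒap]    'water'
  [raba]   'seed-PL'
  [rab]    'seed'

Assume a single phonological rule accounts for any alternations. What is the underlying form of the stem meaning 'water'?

/ʒap/

The root 'water' surfaces as [ʒaba] and [ʒap], with a stem-final [b] ~ [p] alternation.
The stem 'seed' ([raba], [rab]) shows [b] unchanged in both environments, so [b] cannot be basic with [p] derived in isolation.
So /p/ is underlying, and a rule of intervocalic voicing — voiceless stops become voiced between vowels — gives [b].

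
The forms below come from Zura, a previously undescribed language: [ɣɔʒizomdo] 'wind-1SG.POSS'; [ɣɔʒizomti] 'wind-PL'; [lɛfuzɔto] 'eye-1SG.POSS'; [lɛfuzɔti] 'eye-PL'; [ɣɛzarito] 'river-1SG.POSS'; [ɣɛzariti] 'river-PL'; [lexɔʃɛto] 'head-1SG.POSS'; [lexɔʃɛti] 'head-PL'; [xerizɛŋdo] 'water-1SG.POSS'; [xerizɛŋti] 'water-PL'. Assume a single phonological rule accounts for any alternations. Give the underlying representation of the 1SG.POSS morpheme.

/-do/

The 1SG.POSS morpheme has two allomorphs, [-do] and [-to].
By contrast the PL suffix keeps its initial [t] throughout — that segment must be underlying.
The 1SG.POSS suffix is therefore /-do/ underlyingly, with post-vocalic devoicing: voiced stops become voiceless after a vowel.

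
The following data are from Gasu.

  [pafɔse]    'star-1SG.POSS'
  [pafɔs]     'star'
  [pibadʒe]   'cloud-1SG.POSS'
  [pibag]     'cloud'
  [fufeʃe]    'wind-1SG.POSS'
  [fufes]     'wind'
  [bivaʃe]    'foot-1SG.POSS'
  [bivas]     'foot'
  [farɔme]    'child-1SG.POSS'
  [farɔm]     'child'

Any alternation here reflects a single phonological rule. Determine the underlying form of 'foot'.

The root 'foot' surfaces as [bivaʃe] and [bivas], with a stem-final [ʃ] ~ [s] alternation.
Compare 'star', with invariant [s] in [pafɔse] and [pafɔs]: an analysis with underlying /s/ and a rule producing [ʃ] before the 1SG.POSS suffix would wrongly predict alternation here too.
The underlying segment must be /ʃ/; palato-alveolar /dʒ/ and /ʃ/ become [g] and [s] when no front vowel follows, yielding [s] there.
So 'foot' = /bivaʃ/.

/bivaʃ/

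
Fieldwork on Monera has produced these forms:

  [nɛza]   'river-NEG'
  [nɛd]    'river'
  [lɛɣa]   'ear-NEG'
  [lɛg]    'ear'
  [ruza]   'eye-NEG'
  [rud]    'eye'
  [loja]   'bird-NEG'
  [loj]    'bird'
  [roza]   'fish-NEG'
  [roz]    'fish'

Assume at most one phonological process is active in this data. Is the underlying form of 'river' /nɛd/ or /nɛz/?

/nɛd/

The stem for 'river' ends in [z] in [nɛza] but [d] in [nɛd].
Compare 'fish', with invariant [z] in [roza] and [roz]: an analysis with underlying /z/ and a rule producing [d] in isolation would wrongly predict alternation here too.
So /d/ is underlying, and a rule of intervocalic spirantization — voiced stops become fricatives between vowels — gives [z].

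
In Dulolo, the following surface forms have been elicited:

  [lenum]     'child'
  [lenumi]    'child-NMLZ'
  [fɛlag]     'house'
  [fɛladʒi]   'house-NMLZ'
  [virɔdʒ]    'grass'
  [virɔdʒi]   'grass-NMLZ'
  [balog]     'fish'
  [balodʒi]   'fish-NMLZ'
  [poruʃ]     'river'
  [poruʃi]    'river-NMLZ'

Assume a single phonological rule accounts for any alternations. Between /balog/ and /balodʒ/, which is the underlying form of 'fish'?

The root 'fish' surfaces as [balog] and [balodʒi], with a stem-final [g] ~ [dʒ] alternation.
But 'grass' keeps [dʒ] in both environments ([virɔdʒ], [virɔdʒi]), so there is no rule changing /dʒ/ to [g] in isolation.
The alternation reflects palatalization before a front vowel: /g/ becomes palato-alveolar [dʒ] before a front vowel. /g/ is underlying.

/balog/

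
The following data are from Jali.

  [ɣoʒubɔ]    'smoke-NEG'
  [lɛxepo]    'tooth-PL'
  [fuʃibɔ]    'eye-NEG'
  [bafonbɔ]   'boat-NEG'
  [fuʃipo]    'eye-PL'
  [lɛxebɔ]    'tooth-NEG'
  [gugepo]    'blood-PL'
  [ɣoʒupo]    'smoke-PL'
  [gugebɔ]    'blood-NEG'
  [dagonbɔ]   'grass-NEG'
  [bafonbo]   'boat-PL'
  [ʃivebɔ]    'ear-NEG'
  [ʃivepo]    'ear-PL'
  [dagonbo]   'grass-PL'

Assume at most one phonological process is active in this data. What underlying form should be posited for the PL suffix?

/-po/

The PL morpheme has two allomorphs, [-bo] and [-po].
By contrast the NEG suffix keeps its initial [b] throughout — that segment must be underlying.
The PL suffix is therefore /-po/ underlyingly, with post-nasal voicing: voiceless stops become voiced after a nasal.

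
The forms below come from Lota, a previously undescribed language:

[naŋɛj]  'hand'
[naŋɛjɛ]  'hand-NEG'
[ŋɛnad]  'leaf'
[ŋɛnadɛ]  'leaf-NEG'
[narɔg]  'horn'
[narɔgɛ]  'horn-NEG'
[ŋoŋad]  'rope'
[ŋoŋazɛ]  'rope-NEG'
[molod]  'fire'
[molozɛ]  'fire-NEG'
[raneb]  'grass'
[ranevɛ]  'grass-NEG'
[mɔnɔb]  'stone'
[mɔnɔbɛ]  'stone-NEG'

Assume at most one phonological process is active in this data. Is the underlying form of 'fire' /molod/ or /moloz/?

/moloz/

In [molod] and [molozɛ] the final segment of 'fire' alternates: [d] ~ [z].
But 'leaf' keeps [d] in both environments ([ŋɛnad], [ŋɛnadɛ]), so there is no rule changing /d/ to [z] before the NEG suffix.
The underlying segment must be /z/; voiced fricatives become stops word-finally, yielding [d] there.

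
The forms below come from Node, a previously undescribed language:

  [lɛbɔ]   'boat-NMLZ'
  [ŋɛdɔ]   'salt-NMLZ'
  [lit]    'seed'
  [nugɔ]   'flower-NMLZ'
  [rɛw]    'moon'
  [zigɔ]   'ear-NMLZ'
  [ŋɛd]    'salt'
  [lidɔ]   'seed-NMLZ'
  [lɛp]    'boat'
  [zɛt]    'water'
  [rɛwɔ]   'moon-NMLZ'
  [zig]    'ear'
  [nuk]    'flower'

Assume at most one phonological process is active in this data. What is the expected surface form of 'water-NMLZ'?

[zɛdɔ]

The stem for 'seed' ends in [t] in [lit] but [d] in [lidɔ].
If /d/ were underlying and a rule turned it into [t] in isolation, 'salt' would also alternate; but it has [d] in both [ŋɛd] and [ŋɛdɔ].
The alternation reflects intervocalic voicing: voiceless stops become voiced between vowels. /t/ is underlying.
From [zɛt] the stem 'water' is /zɛt/; between vowels this yields [zɛdɔ].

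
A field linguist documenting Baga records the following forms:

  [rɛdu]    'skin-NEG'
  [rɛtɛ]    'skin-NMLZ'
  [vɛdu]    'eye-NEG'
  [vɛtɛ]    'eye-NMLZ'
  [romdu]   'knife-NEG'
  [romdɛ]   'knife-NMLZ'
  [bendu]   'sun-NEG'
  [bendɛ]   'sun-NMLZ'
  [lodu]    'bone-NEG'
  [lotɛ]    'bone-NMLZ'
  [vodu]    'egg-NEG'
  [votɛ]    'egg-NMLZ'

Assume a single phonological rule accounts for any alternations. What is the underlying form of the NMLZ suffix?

The NMLZ suffix surfaces as [-dɛ] and [-tɛ], depending on the final segment of the stem.
By contrast the NEG suffix keeps its initial [d] throughout — that segment must be underlying.
The NMLZ suffix is therefore /-tɛ/ underlyingly, with post-nasal voicing: voiceless stops become voiced after a nasal.

/-tɛ/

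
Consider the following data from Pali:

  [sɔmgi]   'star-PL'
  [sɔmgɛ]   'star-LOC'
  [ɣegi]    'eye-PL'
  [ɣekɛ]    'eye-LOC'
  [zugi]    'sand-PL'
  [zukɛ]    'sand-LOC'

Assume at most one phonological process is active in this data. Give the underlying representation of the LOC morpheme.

The LOC suffix surfaces as [-gɛ] and [-kɛ], depending on the final segment of the stem.
The PL suffix, which begins with [g], is invariant after every stem; so [g] is not altered by any rule here.
The LOC suffix is therefore /-kɛ/ underlyingly, with post-nasal voicing: voiceless stops become voiced after a nasal.

/-kɛ/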